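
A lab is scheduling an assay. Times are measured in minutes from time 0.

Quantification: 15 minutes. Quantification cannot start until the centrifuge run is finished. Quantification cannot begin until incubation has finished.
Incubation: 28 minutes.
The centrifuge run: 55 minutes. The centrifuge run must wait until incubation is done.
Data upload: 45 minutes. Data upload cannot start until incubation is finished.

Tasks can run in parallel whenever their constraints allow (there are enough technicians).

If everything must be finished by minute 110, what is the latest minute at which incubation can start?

12

To finish by minute 110, quantification (duration 15) must start no later than minute 95.
The centrifuge run must finish before quantification (must start by minute 95). With a 55-minute duration, the centrifuge run must start by 95 − 55 = minute 40.
Data upload must finish by minute 110; it takes 45 minutes, so it must start by 110 − 45 = minute 65.
Incubation must finish in time for the centrifuge run (must start by minute 40); quantification (must start by minute 95); data upload (must start by minute 65). The tightest is minute 40, so incubation must start by 40 − 28 = minute 12.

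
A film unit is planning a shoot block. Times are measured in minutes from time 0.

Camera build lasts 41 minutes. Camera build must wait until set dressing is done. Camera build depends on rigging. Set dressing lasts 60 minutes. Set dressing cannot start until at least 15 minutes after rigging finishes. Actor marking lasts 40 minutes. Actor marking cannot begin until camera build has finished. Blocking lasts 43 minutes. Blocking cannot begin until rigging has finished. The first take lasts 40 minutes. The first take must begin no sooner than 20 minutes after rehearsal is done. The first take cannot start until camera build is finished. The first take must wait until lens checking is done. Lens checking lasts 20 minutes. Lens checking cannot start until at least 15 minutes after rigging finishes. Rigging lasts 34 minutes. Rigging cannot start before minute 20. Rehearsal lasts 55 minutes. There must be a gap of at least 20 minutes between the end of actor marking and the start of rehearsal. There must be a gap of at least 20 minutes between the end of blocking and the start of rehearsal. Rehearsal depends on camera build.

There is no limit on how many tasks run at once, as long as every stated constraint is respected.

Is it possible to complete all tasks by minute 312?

No

Rigging cannot begin until its own release at minute 20. It runs from minute 20 to 20 + 34 = minute 54.
Blocking cannot begin until rigging (finishes minute 54). It runs from minute 54 to 54 + 43 = minute 97.
After rigging (finishes minute 54, plus 15-minute gap → minute 69), lens checking can start at minute 69 and finishes at minute 89.
Set dressing waits on rigging (finishes minute 54, plus 15-minute gap → minute 69), so it starts at minute 69 and finishes at 69 + 60 = minute 129.
Camera build cannot start until set dressing (finishes minute 129); rigging (finishes minute 54). The controlling bound is minute 129, so camera build finishes at 129 + 41 = minute 170.
Actor marking cannot begin until camera build (finishes minute 170). It runs from minute 170 to 170 + 40 = minute 210.
For rehearsal: actor marking (finishes minute 210, plus 20-minute gap → minute 230); blocking (finishes minute 97, plus 20-minute gap → minute 117); camera build (finishes minute 170). Taking the maximum gives a start of minute 230, and it finishes at 230 + 55 = minute 285.
For the first take: rehearsal (finishes minute 285, plus 20-minute gap → minute 305); camera build (finishes minute 170); lens checking (finishes minute 89). Taking the maximum gives a start of minute 305, and it finishes at 305 + 40 = minute 345.
The earliest everything can be done is minute 345, which is after the deadline of 312, so it is not possible.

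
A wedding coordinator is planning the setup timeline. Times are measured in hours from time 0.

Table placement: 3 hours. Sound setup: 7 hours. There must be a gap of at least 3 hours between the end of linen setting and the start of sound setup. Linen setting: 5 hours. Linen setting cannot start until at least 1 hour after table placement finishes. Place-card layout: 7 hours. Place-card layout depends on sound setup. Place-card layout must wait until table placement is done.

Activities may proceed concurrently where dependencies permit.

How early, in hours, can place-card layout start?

19

Table placement has no prerequisites, so it starts at hour 0 and finishes at hour 3.
After table placement (finishes hour 3, plus 1-hour gap → hour 4), linen setting can start at hour 4 and finishes at hour 9.
Sound setup cannot begin until linen setting (finishes hour 9, plus 3-hour gap → hour 12). It runs from hour 12 to 12 + 7 = hour 19.
Place-card layout waits on sound setup (finishes hour 19); table placement (finishes hour 3). The latest of these is hour 19, which is the earliest place-card layout can start.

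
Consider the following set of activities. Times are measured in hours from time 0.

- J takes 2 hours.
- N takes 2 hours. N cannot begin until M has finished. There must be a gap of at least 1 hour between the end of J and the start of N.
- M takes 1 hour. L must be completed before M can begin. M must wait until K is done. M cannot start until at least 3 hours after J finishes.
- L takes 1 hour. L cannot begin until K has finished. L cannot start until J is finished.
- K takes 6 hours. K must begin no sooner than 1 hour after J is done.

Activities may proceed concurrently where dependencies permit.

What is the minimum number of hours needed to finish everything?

J has no prerequisites, so it starts at hour 0 and finishes at hour 2.
K cannot begin until J (finishes hour 2, plus 1-hour gap → hour 3). It runs from hour 3 to 3 + 6 = hour 9.
For L: K (finishes hour 9); J (finishes hour 2). Taking the maximum gives a start of hour 9, and it finishes at 9 + 1 = hour 10.
M has to wait for L (finishes hour 10); K (finishes hour 9); J (finishes hour 2, plus 3-hour gap → hour 5). The latest of these is hour 10, so M runs hour 10 to 10 + 1 = hour 11.
N has to wait for M (finishes hour 11); J (finishes hour 2, plus 1-hour gap → hour 3). The latest of these is hour 11, so N runs hour 11 to 11 + 2 = hour 13.
All tasks are finished once the last one completes. Finish times: J at 2, K at 9, L at 10, M at 11, N at 13. The latest is hour 13.

13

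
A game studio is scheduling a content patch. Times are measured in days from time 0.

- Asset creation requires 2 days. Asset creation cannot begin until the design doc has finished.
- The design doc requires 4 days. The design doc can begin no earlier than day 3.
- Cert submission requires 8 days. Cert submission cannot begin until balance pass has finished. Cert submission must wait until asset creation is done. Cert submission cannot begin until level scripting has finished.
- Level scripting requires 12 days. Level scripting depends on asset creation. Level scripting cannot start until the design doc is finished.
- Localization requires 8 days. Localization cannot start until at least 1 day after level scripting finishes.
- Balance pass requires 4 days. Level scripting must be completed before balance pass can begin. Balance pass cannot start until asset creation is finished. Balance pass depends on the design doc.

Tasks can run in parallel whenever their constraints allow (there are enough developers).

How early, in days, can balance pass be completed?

25

After its own release at day 3, the design doc can start at day 3 and finishes at day 7.
Asset creation waits on the design doc (finishes day 7), so it starts at day 7 and finishes at 7 + 2 = day 9.
For level scripting: asset creation (finishes day 9); the design doc (finishes day 7). Taking the maximum gives a start of day 9, and it finishes at 9 + 12 = day 21.
Balance pass has to wait for level scripting (finishes day 21); asset creation (finishes day 9); the design doc (finishes day 7). The latest of these is day 21, so balance pass runs day 21 to 21 + 4 = day 25.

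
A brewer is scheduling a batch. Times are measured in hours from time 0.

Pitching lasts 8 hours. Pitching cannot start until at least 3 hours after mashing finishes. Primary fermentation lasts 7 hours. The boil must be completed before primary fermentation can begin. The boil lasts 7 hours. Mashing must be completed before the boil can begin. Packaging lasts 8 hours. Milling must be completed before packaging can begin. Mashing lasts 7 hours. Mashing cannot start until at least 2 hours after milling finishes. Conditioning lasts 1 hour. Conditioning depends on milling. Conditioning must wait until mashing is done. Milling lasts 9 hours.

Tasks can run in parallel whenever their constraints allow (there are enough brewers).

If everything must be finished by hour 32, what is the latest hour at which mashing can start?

Primary fermentation has no dependents, so it just needs to finish by hour 32. Starting by 32 − 7 = hour 25 achieves that.
Since primary fermentation (must start by hour 25) depends on it, the boil must finish by hour 25. Backing off its 7-hour duration gives a latest start of hour 18.
Pitching has no dependents, so it just needs to finish by hour 32. Starting by 32 − 8 = hour 24 achieves that.
Conditioning has no dependents, so it just needs to finish by hour 32. Starting by 32 − 1 = hour 31 achieves that.
Mashing feeds the boil (must start by hour 18); pitching (must start by hour 24, minus 3-hour gap → hour 21); conditioning (must start by hour 31). Taking the minimum, mashing must finish by hour 18 and start by 18 − 7 = hour 11.

11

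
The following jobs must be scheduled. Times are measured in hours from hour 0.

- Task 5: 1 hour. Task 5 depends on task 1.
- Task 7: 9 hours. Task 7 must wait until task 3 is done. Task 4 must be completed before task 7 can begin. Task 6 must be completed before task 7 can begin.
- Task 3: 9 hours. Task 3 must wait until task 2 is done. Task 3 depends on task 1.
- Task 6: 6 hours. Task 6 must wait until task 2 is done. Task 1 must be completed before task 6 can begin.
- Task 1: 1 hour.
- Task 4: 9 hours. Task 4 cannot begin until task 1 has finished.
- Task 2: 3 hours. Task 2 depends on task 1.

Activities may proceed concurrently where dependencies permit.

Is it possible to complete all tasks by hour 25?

Task 1 can start immediately at hour 0; it finishes at hour 1.
Task 5 waits on task 1 (finishes hour 1), so it starts at hour 1 and finishes at 1 + 1 = hour 2.
Task 4 waits on task 1 (finishes hour 1), so it starts at hour 1 and finishes at 1 + 9 = hour 10.
Task 2 waits on task 1 (finishes hour 1), so it starts at hour 1 and finishes at 1 + 3 = hour 4.
Task 6 cannot start until task 2 (finishes hour 4); task 1 (finishes hour 1). The controlling bound is hour 4, so task 6 finishes at 4 + 6 = hour 10.
Task 3 cannot start until task 2 (finishes hour 4); task 1 (finishes hour 1). The controlling bound is hour 4, so task 3 finishes at 4 + 9 = hour 13.
Task 7 cannot start until task 3 (finishes hour 13); task 4 (finishes hour 10); task 6 (finishes hour 10). The controlling bound is hour 13, so task 7 finishes at 13 + 9 = hour 22.
Every task is finished by hour 22, which is no later than the deadline of 25, so the schedule is feasible.

Yes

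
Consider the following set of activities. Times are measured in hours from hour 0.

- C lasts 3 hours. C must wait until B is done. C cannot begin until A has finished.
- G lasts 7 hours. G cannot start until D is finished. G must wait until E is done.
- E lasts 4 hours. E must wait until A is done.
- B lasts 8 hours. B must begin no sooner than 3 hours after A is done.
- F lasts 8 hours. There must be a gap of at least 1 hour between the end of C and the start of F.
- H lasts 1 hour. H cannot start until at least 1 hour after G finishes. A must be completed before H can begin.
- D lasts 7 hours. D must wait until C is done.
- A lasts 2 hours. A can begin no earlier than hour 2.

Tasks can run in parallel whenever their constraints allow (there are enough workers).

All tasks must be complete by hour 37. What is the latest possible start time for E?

24

H must finish by hour 37; it takes 1 hour, so it must start by 37 − 1 = hour 36.
G has to be done before H (must start by hour 36, minus 1-hour gap → hour 35). That means finishing by hour 35, i.e. starting by 35 − 7 = hour 28.
E feeds into G (must start by hour 28); so E must finish by hour 28 and therefore start by hour 24.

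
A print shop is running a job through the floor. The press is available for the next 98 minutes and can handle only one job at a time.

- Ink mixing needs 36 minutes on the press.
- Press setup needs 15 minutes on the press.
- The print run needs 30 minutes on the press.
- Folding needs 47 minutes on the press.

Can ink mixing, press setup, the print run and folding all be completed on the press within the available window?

Running back to back, the jobs need 36 + 15 + 30 + 47 = 128 minutes on the press.
Since 128 > 98, they cannot all fit.

No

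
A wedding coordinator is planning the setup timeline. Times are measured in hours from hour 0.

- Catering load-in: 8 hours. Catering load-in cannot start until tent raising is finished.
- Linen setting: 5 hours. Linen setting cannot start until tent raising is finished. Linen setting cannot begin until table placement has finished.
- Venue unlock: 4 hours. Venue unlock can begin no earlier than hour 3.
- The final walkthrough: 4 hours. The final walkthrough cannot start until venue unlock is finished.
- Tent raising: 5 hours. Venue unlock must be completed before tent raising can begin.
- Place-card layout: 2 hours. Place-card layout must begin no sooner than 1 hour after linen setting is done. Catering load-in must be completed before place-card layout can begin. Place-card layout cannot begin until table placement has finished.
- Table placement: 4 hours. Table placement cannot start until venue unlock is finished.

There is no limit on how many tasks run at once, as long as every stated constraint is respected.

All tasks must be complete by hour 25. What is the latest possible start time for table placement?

Place-card layout has no dependents, so it just needs to finish by hour 25. Starting by 25 − 2 = hour 23 achieves that.
Since place-card layout (must start by hour 23, minus 1-hour gap → hour 22) depends on it, linen setting must finish by hour 22. Backing off its 5-hour duration gives a latest start of hour 17.
Table placement must finish in time for linen setting (must start by hour 17); place-card layout (must start by hour 23). The tightest is hour 17, so table placement must start by 17 − 4 = hour 13.

13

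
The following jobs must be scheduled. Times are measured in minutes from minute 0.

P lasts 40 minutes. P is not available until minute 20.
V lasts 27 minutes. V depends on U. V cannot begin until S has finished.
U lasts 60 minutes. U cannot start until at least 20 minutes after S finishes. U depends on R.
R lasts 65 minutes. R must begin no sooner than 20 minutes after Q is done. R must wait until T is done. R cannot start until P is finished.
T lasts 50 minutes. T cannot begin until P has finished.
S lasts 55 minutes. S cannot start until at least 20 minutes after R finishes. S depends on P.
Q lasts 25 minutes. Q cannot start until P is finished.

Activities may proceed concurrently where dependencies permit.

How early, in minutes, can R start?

110

P cannot begin until its own release at minute 20. It runs from minute 20 to 20 + 40 = minute 60.
T waits on P (finishes minute 60), so it starts at minute 60 and finishes at 60 + 50 = minute 110.
Q waits on P (finishes minute 60), so it starts at minute 60 and finishes at 60 + 25 = minute 85.
R waits on Q (finishes minute 85, plus 20-minute gap → minute 105); T (finishes minute 110); P (finishes minute 60). The latest of these is minute 110, which is the earliest R can start.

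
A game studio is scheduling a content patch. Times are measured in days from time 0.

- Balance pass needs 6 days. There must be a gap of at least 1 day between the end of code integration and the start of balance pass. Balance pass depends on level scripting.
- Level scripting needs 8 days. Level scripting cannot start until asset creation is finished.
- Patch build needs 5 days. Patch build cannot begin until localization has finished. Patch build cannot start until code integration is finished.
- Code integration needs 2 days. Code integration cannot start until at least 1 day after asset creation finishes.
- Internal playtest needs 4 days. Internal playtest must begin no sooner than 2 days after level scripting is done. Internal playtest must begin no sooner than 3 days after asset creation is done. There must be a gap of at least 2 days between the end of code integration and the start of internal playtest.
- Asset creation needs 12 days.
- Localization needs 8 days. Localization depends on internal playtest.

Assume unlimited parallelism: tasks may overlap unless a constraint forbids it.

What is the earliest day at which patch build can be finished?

39

Asset creation can start immediately at day 0; it finishes at day 12.
After asset creation (finishes day 12, plus 1-day gap → day 13), code integration can start at day 13 and finishes at day 15.
Level scripting waits on asset creation (finishes day 12), so it starts at day 12 and finishes at 12 + 8 = day 20.
Internal playtest needs all of level scripting (finishes day 20, plus 2-day gap → day 22); asset creation (finishes day 12, plus 3-day gap → day 15); code integration (finishes day 15, plus 2-day gap → day 17). That puts its earliest start at day 22; it finishes at 22 + 4 = day 26.
Localization cannot begin until internal playtest (finishes day 26). It runs from day 26 to 26 + 8 = day 34.
Patch build has to wait for localization (finishes day 34); code integration (finishes day 15). The latest of these is day 34, so patch build runs day 34 to 34 + 5 = day 39.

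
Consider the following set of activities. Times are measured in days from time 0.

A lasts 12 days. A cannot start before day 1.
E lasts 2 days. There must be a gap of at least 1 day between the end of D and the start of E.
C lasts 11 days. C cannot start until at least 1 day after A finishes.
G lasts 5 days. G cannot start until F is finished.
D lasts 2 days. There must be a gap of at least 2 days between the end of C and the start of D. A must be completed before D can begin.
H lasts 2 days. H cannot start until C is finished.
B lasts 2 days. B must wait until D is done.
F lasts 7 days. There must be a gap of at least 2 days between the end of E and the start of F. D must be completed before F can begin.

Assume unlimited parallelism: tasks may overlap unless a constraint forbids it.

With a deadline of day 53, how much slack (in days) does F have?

7

A waits on its own release at day 1, so it starts at day 1 and finishes at 1 + 12 = day 13.
C cannot begin until A (finishes day 13, plus 1-day gap → day 14). It runs from day 14 to 14 + 11 = day 25.
D has to wait for C (finishes day 25, plus 2-day gap → day 27); A (finishes day 13). The latest of these is day 27, so D runs day 27 to 27 + 2 = day 29.
E cannot begin until D (finishes day 29, plus 1-day gap → day 30). It runs from day 30 to 30 + 2 = day 32.
F has to wait for E (finishes day 32, plus 2-day gap → day 34); D (finishes day 29). The latest of these is day 34, so F runs day 34 to 34 + 7 = day 41.

Working backward from the deadline:
G must finish by day 53; it takes 5 days, so it must start by 53 − 5 = day 48.
F must finish before G (must start by day 48). With a 7-day duration, F must start by 48 − 7 = day 41.
So F can start as early as day 34 and as late as day 41, giving 41 − 34 = 7 days of slack.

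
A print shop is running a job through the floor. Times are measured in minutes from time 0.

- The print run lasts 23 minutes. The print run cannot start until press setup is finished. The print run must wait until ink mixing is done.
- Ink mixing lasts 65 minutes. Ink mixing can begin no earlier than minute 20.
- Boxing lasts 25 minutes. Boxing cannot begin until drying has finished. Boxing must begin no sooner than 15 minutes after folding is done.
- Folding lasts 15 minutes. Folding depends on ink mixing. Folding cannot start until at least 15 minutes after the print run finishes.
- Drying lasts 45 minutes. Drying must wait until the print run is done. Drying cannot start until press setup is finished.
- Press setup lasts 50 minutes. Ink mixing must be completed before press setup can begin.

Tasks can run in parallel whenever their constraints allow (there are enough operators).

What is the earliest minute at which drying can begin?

Ink mixing cannot begin until its own release at minute 20. It runs from minute 20 to 20 + 65 = minute 85.
Press setup cannot begin until ink mixing (finishes minute 85). It runs from minute 85 to 85 + 50 = minute 135.
The print run has to wait for press setup (finishes minute 135); ink mixing (finishes minute 85). The latest of these is minute 135, so the print run runs minute 135 to 135 + 23 = minute 158.
Drying waits on the print run (finishes minute 158); press setup (finishes minute 135). The latest of these is minute 158, which is the earliest drying can start.

158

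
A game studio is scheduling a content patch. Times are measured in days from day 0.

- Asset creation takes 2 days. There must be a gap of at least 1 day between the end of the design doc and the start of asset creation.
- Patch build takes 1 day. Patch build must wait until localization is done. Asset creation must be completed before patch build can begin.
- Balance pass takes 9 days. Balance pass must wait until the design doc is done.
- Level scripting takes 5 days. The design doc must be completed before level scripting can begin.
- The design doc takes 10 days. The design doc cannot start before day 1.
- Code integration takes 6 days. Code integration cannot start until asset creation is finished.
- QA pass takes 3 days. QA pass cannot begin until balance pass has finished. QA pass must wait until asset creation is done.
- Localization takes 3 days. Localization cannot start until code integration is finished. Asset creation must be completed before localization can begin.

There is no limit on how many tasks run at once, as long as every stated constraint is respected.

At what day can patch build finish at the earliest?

24

The design doc cannot begin until its own release at day 1. It runs from day 1 to 1 + 10 = day 11.
After the design doc (finishes day 11, plus 1-day gap → day 12), asset creation can start at day 12 and finishes at day 14.
After asset creation (finishes day 14), code integration can start at day 14 and finishes at day 20.
Localization has to wait for code integration (finishes day 20); asset creation (finishes day 14). The latest of these is day 20, so localization runs day 20 to 20 + 3 = day 23.
Patch build needs all of localization (finishes day 23); asset creation (finishes day 14). That puts its earliest start at day 23; it finishes at 23 + 1 = day 24.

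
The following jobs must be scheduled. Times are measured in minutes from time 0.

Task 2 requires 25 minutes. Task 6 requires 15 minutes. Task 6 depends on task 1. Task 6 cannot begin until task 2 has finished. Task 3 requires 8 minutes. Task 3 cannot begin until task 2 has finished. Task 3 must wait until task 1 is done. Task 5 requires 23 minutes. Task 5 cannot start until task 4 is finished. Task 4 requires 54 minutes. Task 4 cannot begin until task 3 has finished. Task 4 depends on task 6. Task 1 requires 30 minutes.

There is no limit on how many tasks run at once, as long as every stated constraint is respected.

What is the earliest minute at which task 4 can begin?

45

Nothing blocks task 2, so it runs from minute 0 to minute 25.
Task 1 can start immediately at minute 0; it finishes at minute 30.
Task 6 cannot start until task 1 (finishes minute 30); task 2 (finishes minute 25). The controlling bound is minute 30, so task 6 finishes at 30 + 15 = minute 45.
For task 3: task 2 (finishes minute 25); task 1 (finishes minute 30). Taking the maximum gives a start of minute 30, and it finishes at 30 + 8 = minute 38.
Task 4 waits on task 3 (finishes minute 38); task 6 (finishes minute 45). The latest of these is minute 45, which is the earliest task 4 can start.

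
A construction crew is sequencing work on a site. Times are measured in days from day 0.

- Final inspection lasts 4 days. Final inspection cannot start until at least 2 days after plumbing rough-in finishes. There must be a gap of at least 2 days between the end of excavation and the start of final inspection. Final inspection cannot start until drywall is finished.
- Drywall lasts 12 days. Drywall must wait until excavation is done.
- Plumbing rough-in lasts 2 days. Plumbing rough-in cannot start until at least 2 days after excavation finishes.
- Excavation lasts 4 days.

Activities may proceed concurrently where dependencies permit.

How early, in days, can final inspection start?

16

Excavation has no prerequisites, so it starts at day 0 and finishes at day 4.
After excavation (finishes day 4), drywall can start at day 4 and finishes at day 16.
After excavation (finishes day 4, plus 2-day gap → day 6), plumbing rough-in can start at day 6 and finishes at day 8.
Final inspection waits on plumbing rough-in (finishes day 8, plus 2-day gap → day 10); excavation (finishes day 4, plus 2-day gap → day 6); drywall (finishes day 16). The latest of these is day 16, which is the earliest final inspection can start.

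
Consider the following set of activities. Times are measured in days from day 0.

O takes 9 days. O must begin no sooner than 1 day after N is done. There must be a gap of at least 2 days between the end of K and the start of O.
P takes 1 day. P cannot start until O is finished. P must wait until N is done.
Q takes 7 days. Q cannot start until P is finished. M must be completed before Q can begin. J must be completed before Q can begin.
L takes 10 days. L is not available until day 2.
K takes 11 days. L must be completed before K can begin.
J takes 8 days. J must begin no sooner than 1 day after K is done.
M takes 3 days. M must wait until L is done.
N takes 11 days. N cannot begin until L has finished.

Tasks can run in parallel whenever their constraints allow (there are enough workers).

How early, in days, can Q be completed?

L cannot begin until its own release at day 2. It runs from day 2 to 2 + 10 = day 12.
N cannot begin until L (finishes day 12). It runs from day 12 to 12 + 11 = day 23.
After L (finishes day 12), M can start at day 12 and finishes at day 15.
K waits on L (finishes day 12), so it starts at day 12 and finishes at 12 + 11 = day 23.
O needs all of N (finishes day 23, plus 1-day gap → day 24); K (finishes day 23, plus 2-day gap → day 25). That puts its earliest start at day 25; it finishes at 25 + 9 = day 34.
For P: O (finishes day 34); N (finishes day 23). Taking the maximum gives a start of day 34, and it finishes at 34 + 1 = day 35.
After K (finishes day 23, plus 1-day gap → day 24), J can start at day 24 and finishes at day 32.
For Q: P (finishes day 35); M (finishes day 15); J (finishes day 32). Taking the maximum gives a start of day 35, and it finishes at 35 + 7 = day 42.

42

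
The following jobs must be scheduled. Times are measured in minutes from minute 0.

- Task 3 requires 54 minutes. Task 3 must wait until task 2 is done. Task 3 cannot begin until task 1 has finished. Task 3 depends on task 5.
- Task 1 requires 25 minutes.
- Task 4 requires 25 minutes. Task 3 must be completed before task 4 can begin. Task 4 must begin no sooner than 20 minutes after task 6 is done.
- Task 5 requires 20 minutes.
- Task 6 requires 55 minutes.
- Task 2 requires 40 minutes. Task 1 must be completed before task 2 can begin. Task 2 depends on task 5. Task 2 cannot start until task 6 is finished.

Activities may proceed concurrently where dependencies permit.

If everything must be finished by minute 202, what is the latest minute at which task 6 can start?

Nothing follows task 4; the deadline of minute 202 is its only limit. It must start by 202 − 25 = minute 177.
Task 3 feeds into task 4 (must start by minute 177); so task 3 must finish by minute 177 and therefore start by minute 123.
Task 2 must finish before task 3 (must start by minute 123). With a 40-minute duration, task 2 must start by 123 − 40 = minute 83.
Task 6 has several dependents: task 2 (must start by minute 83); task 4 (must start by minute 177, minus 20-minute gap → minute 157). The earliest of those limits is minute 83, so task 6 must start by 83 − 55 = minute 28.

28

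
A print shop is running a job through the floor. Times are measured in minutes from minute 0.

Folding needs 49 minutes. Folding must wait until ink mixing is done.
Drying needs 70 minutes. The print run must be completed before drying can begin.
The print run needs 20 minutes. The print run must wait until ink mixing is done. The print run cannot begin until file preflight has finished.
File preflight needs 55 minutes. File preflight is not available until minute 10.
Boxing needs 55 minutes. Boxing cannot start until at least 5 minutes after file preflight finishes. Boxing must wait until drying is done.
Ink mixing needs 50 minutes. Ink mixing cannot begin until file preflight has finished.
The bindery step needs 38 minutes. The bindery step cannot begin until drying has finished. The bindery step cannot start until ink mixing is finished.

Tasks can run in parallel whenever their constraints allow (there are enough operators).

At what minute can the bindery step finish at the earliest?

243

After its own release at minute 10, file preflight can start at minute 10 and finishes at minute 65.
Ink mixing waits on file preflight (finishes minute 65), so it starts at minute 65 and finishes at 65 + 50 = minute 115.
The print run needs all of ink mixing (finishes minute 115); file preflight (finishes minute 65). That puts its earliest start at minute 115; it finishes at 115 + 20 = minute 135.
Drying waits on the print run (finishes minute 135), so it starts at minute 135 and finishes at 135 + 70 = minute 205.
For the bindery step: drying (finishes minute 205); ink mixing (finishes minute 115). Taking the maximum gives a start of minute 205, and it finishes at 205 + 38 = minute 243.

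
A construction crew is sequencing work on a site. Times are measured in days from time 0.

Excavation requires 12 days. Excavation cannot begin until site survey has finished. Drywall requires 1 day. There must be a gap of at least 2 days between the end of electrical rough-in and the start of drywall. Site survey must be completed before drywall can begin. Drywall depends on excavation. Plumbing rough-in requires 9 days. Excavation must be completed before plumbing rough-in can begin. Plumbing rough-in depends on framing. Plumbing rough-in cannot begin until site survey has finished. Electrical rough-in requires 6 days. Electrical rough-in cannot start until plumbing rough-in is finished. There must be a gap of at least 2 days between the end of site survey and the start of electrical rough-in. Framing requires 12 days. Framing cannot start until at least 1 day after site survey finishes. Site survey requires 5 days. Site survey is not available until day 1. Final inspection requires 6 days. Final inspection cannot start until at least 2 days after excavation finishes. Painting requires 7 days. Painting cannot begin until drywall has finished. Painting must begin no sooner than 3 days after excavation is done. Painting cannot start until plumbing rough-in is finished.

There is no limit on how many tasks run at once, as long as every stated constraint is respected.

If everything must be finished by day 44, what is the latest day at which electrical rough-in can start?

28

To finish by day 44, painting (duration 7) must start no later than day 37.
Drywall feeds into painting (must start by day 37); so drywall must finish by day 37 and therefore start by day 36.
Since drywall (must start by day 36, minus 2-day gap → day 34) depends on it, electrical rough-in must finish by day 34. Backing off its 6-day duration gives a latest start of day 28.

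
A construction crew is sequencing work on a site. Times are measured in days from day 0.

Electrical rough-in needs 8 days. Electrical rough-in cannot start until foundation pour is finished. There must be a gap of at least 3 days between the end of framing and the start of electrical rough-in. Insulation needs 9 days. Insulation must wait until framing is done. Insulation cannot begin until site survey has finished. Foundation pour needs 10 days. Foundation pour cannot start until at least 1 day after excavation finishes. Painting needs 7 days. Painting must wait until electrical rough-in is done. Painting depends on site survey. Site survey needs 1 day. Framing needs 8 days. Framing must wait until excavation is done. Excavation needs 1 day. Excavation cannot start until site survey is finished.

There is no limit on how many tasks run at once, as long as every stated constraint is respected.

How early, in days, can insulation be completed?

Nothing blocks site survey, so it runs from day 0 to day 1.
Excavation cannot begin until site survey (finishes day 1). It runs from day 1 to 1 + 1 = day 2.
Framing cannot begin until excavation (finishes day 2). It runs from day 2 to 2 + 8 = day 10.
Insulation has to wait for framing (finishes day 10); site survey (finishes day 1). The latest of these is day 10, so insulation runs day 10 to 10 + 9 = day 19.

19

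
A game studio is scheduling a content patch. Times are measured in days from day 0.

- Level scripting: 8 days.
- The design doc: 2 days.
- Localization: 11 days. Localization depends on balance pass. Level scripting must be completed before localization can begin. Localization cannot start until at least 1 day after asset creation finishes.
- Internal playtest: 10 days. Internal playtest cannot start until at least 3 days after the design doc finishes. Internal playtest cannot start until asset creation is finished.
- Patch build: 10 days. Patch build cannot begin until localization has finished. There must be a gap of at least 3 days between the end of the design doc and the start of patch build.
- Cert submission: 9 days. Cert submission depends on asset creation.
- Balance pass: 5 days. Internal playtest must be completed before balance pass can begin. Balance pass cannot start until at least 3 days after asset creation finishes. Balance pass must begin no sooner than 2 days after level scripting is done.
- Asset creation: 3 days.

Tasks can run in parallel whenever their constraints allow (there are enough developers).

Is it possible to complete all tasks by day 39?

No

Nothing blocks level scripting, so it runs from day 0 to day 8.
Asset creation has no prerequisites, so it starts at day 0 and finishes at day 3.
After asset creation (finishes day 3), cert submission can start at day 3 and finishes at day 12.
Nothing blocks the design doc, so it runs from day 0 to day 2.
Internal playtest has to wait for the design doc (finishes day 2, plus 3-day gap → day 5); asset creation (finishes day 3). The latest of these is day 5, so internal playtest runs day 5 to 5 + 10 = day 15.
For balance pass: internal playtest (finishes day 15); asset creation (finishes day 3, plus 3-day gap → day 6); level scripting (finishes day 8, plus 2-day gap → day 10). Taking the maximum gives a start of day 15, and it finishes at 15 + 5 = day 20.
For localization: balance pass (finishes day 20); level scripting (finishes day 8); asset creation (finishes day 3, plus 1-day gap → day 4). Taking the maximum gives a start of day 20, and it finishes at 20 + 11 = day 31.
For patch build: localization (finishes day 31); the design doc (finishes day 2, plus 3-day gap → day 5). Taking the maximum gives a start of day 31, and it finishes at 31 + 10 = day 41.
The earliest everything can be done is day 41, which is after the deadline of 39, so it is not possible.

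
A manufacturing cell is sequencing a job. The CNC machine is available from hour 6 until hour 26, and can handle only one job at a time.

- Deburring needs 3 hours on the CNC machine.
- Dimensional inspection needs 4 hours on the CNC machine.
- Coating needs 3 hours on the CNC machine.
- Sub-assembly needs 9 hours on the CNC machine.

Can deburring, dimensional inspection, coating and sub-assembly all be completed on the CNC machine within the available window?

The CNC machine window is 26 − 6 = 20 hours.
Running back to back, the jobs need 3 + 4 + 3 + 9 = 19 hours on the CNC machine.
Since 19 ≤ 20, they fit within the window.

Yes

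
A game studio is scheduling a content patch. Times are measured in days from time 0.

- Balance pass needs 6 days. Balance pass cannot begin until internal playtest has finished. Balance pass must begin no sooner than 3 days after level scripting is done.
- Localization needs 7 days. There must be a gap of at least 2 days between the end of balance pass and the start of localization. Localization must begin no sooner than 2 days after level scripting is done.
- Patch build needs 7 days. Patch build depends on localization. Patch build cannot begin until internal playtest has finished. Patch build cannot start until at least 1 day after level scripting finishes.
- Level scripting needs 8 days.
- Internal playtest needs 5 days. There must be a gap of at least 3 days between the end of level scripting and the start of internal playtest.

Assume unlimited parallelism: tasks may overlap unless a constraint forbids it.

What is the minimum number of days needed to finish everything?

38

Nothing blocks level scripting, so it runs from day 0 to day 8.
Internal playtest waits on level scripting (finishes day 8, plus 3-day gap → day 11), so it starts at day 11 and finishes at 11 + 5 = day 16.
Balance pass cannot start until internal playtest (finishes day 16); level scripting (finishes day 8, plus 3-day gap → day 11). The controlling bound is day 16, so balance pass finishes at 16 + 6 = day 22.
For localization: balance pass (finishes day 22, plus 2-day gap → day 24); level scripting (finishes day 8, plus 2-day gap → day 10). Taking the maximum gives a start of day 24, and it finishes at 24 + 7 = day 31.
Patch build needs all of localization (finishes day 31); internal playtest (finishes day 16); level scripting (finishes day 8, plus 1-day gap → day 9). That puts its earliest start at day 31; it finishes at 31 + 7 = day 38.
All tasks are finished once the last one completes. Finish times: Level scripting at 8, Internal playtest at 16, Balance pass at 22, Localization at 31, Patch build at 38. The latest is day 38.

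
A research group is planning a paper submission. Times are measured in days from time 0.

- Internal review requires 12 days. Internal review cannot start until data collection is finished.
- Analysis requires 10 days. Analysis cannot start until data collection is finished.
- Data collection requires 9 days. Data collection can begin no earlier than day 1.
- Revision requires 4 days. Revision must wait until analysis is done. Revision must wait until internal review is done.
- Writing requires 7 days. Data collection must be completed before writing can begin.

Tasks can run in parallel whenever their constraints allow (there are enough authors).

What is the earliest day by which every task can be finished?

Data collection cannot begin until its own release at day 1. It runs from day 1 to 1 + 9 = day 10.
Internal review cannot begin until data collection (finishes day 10). It runs from day 10 to 10 + 12 = day 22.
Writing waits on data collection (finishes day 10), so it starts at day 10 and finishes at 10 + 7 = day 17.
After data collection (finishes day 10), analysis can start at day 10 and finishes at day 20.
Revision needs all of analysis (finishes day 20); internal review (finishes day 22). That puts its earliest start at day 22; it finishes at 22 + 4 = day 26.
All tasks are finished once the last one completes. Finish times: Data collection at 10, Analysis at 20, Writing at 17, Internal review at 22, Revision at 26. The latest is day 26.

26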